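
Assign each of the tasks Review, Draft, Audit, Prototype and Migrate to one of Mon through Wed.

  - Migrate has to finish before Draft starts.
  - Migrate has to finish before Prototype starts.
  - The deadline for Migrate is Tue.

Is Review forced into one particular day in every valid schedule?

Review can be Mon (e.g. Review in Mon, Audit in Mon, Prototype in Tue, Draft in Tue, Migrate in Mon) or Tue (e.g. Audit=Mon; Review=Tue; Prototype=Tue; Draft=Tue; Migrate=Mon).

No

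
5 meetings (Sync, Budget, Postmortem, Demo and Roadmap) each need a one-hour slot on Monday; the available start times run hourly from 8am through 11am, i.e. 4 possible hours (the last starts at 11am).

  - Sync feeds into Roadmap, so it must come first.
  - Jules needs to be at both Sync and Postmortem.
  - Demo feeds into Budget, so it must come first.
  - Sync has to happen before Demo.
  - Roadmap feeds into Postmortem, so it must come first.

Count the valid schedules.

Splitting on Sync: it can be 8am (9), 9am (1). Listing each branch's schedules as (Budget, Postmortem, Demo, Roadmap):
Sync=8am: (10am,10am,9am,9am) (10am,11am,9am,9am) (10am,11am,9am,10am) (11am,10am,9am,9am) (11am,10am,10am,9am) (11am,11am,9am,9am) (11am,11am,9am,10am) (11am,11am,10am,9am) (11am,11am,10am,10am) — 9.
Sync=9am: (11am,11am,10am,10am) — 1.
Summing: 9 + 1 = 10.

10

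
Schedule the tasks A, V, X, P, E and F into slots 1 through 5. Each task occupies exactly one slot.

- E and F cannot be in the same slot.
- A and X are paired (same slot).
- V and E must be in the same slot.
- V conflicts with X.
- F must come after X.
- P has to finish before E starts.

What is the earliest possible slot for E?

Precedence pushes E to at least 2.
E at 2 is achievable: F=3, V=2, P=1, X=1, E=2, A=1.

2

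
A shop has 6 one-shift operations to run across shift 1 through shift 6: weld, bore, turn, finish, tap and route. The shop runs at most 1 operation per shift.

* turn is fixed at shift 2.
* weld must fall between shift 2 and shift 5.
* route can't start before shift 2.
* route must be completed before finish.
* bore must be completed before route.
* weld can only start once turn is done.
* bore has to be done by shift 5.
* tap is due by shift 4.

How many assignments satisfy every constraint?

7

Splitting on weld: it can be shift 3 (2), shift 4 (2), shift 5 (3). Listing each branch's schedules as (bore, turn, finish, tap, route) by shift number:
weld=shift 3: (1,2,6,4,5) (4,2,6,1,5) — 2.
weld=shift 4: (1,2,6,3,5) (3,2,6,1,5) — 2.
weld=shift 5: (1,2,6,3,4) (1,2,6,4,3) (3,2,6,1,4) — 3.
Summing: 2 + 2 + 3 = 7.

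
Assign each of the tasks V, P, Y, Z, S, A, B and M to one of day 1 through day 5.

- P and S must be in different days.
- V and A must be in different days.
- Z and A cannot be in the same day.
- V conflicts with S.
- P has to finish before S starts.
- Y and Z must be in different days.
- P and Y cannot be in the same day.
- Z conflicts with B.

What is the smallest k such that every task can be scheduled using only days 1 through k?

The precedence chain requires at least 2 distinct days.
2 works (last occupied day: day 2): for example M -> day 1, V -> day 1, P -> day 1, S -> day 2, B -> day 2, Z -> day 1, A -> day 2, Y -> day 2.

2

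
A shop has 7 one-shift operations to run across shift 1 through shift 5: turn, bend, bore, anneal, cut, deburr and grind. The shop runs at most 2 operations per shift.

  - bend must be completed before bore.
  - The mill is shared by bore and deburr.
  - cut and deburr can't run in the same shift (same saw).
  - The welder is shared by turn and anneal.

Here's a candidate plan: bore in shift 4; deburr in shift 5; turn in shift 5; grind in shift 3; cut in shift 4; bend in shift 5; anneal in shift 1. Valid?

No — it violates: The shop runs at most 2 operations per shift

bend must be completed before bore — violated.
The welder is shared by turn and anneal — holds.
The shop runs at most 2 operations per shift — violated.
The mill is shared by bore and deburr — holds.
cut and deburr can't run in the same shift (same saw) — holds.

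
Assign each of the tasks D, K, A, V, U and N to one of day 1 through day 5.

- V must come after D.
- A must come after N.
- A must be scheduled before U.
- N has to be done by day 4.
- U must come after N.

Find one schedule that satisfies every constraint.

V -> day 2; D -> day 1; A -> day 2; U -> day 3; K -> day 1; N -> day 1

Checking: A(day 2) before U(day 3); N(day 1) before A(day 2); N(day 1) before U(day 3); D(day 1) before V(day 2); N=day 1 in [day 1,day 4].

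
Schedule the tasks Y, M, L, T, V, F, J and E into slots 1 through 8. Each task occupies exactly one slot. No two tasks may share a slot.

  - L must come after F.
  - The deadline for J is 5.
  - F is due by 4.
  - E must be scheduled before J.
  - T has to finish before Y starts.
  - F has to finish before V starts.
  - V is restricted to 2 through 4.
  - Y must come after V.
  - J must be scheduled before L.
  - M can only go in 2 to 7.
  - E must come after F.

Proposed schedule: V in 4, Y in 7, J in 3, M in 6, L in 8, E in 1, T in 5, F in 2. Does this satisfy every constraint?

Y must come after V — holds.
E must be scheduled before J — holds.
F has to finish before V starts — holds.
E must come after F — violated.
The deadline for J is 5 — holds.
T has to finish before Y starts — holds.
No two tasks may share a slot — holds.
V is restricted to 2 through 4 — holds.
F is due by 4 — holds.
L must come after F — holds.
J must be scheduled before L — holds.
M can only go in 2 to 7 — holds.

No — it violates: E must come after F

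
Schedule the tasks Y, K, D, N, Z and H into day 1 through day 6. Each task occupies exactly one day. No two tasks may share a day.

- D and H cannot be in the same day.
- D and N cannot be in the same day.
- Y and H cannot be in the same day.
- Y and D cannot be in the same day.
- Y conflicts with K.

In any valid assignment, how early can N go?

N at day 1 is achievable: N in day 1, Z in day 5, H in day 6, D in day 4, K in day 3, Y in day 2.

day 1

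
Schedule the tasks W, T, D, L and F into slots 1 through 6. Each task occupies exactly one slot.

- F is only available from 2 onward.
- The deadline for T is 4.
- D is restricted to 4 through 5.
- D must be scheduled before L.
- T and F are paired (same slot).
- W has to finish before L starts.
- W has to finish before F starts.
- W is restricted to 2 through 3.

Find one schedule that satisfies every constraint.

W -> 2; T -> 3; L -> 5; D -> 4; F -> 3

Checking: D(4) before L(5); W(2) before F(3); W(2) before L(5); T = F = 3; W=2 in [2,3]; D=4 in [4,5]; T=3 in [1,4]; F=3 in [2,6].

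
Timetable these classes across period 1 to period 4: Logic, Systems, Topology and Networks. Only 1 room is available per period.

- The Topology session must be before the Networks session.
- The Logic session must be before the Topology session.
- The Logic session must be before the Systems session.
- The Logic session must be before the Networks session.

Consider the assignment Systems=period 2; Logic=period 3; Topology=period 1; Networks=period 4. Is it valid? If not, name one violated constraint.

The Logic session must be before the Systems session — violated.
The Logic session must be before the Networks session — holds.
Only 1 room is available per period — holds.
The Logic session must be before the Topology session — violated.
The Topology session must be before the Networks session — holds.

No. The Logic session must be before the Topology session is not satisfied.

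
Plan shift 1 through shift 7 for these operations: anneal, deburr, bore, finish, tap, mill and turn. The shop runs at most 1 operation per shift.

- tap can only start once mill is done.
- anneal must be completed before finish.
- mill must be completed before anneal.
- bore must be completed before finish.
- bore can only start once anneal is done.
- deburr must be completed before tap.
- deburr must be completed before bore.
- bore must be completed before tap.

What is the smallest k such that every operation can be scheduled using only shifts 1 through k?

The precedence chain requires at least 4 distinct shifts.
With at most 1 per shift and 7 operations, at least 7 shifts are needed.
7 works (last occupied shift: shift 7): for example anneal=shift 2, finish=shift 6, mill=shift 1, turn=shift 7, bore=shift 4, tap=shift 5, deburr=shift 3.

7 shifts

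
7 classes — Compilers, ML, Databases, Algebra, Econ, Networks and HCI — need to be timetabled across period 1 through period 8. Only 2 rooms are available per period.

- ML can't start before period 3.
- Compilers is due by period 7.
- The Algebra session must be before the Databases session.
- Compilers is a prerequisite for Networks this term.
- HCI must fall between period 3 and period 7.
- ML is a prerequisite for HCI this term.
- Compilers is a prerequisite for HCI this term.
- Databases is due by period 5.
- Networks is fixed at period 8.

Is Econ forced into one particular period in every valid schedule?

Econ can be period 1 (e.g. Compilers=period 2; Databases=period 2; HCI=period 4; ML=period 3; Econ=period 1; Algebra=period 1; Networks=period 8) or period 2 (e.g. HCI -> period 4, Algebra -> period 1, Databases -> period 2, ML -> period 3, Econ -> period 2, Networks -> period 8, Compilers -> period 1).

No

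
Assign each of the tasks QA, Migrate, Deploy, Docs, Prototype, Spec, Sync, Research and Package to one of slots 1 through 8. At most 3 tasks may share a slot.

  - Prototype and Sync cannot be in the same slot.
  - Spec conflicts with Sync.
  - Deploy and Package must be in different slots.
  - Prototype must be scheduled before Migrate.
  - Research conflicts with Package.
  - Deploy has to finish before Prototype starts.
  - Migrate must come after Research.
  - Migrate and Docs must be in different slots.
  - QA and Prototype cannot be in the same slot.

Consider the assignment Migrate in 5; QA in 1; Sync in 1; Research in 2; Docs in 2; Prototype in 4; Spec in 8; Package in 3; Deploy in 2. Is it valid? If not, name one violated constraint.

Spec conflicts with Sync — holds.
Prototype must be scheduled before Migrate — holds.
Deploy and Package must be in different slots — holds.
Migrate and Docs must be in different slots — holds.
At most 3 tasks may share a slot — holds.
Migrate must come after Research — holds.
Prototype and Sync cannot be in the same slot — holds.
QA and Prototype cannot be in the same slot — holds.
Research conflicts with Package — holds.
Deploy has to finish before Prototype starts — holds.

Valid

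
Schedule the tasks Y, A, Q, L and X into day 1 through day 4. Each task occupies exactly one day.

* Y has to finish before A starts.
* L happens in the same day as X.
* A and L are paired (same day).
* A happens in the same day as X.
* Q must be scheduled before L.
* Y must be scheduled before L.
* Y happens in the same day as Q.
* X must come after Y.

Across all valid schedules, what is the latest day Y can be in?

day 3

Downstream work caps Y at day 3.
Y at day 3 is achievable: L -> day 4; Y -> day 3; Q -> day 3; A -> day 4; X -> day 4.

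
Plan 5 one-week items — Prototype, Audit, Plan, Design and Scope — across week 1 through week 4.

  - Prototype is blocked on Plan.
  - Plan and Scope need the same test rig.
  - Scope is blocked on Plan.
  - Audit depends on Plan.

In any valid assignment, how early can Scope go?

Precedence pushes Scope to at least week 2.
Scope at week 2 is achievable: Prototype=week 2, Audit=week 2, Design=week 1, Plan=week 1, Scope=week 2.

week 2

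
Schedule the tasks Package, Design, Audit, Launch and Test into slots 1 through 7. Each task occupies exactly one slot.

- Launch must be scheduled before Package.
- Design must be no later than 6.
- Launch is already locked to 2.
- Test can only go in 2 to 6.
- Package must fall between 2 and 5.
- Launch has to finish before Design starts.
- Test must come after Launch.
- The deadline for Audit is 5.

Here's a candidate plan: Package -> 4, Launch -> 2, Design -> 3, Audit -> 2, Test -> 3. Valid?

Yes

The deadline for Audit is 5 — holds.
Test must come after Launch — holds.
Launch must be scheduled before Package — holds.
Launch has to finish before Design starts — holds.
Design must be no later than 6 — holds.
Launch is already locked to 2 — holds.
Package must fall between 2 and 5 — holds.
Test can only go in 2 to 6 — holds.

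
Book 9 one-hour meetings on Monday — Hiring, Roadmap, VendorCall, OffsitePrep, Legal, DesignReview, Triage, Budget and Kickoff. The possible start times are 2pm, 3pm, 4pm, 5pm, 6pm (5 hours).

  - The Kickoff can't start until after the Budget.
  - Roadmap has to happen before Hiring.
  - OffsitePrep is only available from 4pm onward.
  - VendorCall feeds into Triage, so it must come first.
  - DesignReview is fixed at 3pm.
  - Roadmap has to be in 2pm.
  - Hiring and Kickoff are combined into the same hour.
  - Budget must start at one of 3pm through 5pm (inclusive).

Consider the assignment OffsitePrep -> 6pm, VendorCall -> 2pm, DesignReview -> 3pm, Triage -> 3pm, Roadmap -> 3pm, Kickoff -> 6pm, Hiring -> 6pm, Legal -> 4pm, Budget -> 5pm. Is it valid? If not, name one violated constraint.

Hiring and Kickoff are combined into the same hour — holds.
OffsitePrep is only available from 4pm onward — holds.
Roadmap has to be in 2pm — violated.
Budget must start at one of 3pm through 5pm (inclusive) — holds.
Roadmap has to happen before Hiring — holds.
The Kickoff can't start until after the Budget — holds.
VendorCall feeds into Triage, so it must come first — holds.
DesignReview is fixed at 3pm — holds.

No. Roadmap has to be in 2pm is not satisfied.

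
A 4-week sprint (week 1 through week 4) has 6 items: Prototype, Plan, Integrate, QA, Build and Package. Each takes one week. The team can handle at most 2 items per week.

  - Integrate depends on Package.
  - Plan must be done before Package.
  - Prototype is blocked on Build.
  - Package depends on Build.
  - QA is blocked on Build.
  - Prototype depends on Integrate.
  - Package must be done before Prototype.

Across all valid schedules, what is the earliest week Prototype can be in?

Precedence pushes Prototype to at least week 4.
Prototype at week 4 is achievable: QA in week 2, Build in week 1, Plan in week 1, Integrate in week 3, Package in week 2, Prototype in week 4.

week 4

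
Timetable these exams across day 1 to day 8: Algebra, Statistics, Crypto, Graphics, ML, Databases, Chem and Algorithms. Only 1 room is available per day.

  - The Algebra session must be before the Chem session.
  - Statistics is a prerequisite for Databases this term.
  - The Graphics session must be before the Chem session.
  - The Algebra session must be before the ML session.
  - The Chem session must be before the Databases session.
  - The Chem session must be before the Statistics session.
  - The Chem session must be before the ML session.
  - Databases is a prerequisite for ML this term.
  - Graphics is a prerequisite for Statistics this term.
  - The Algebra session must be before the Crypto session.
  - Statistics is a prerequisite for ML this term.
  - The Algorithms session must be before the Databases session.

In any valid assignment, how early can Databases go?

Precedence pushes Databases to at least day 4; downstream work caps Databases at day 7.
Databases at day 6 is achievable: ML=day 7, Graphics=day 2, Crypto=day 8, Databases=day 6, Algorithms=day 5, Statistics=day 4, Chem=day 3, Algebra=day 1.
Nothing earlier works — the capacity limit rule out every day before day 6.

day 6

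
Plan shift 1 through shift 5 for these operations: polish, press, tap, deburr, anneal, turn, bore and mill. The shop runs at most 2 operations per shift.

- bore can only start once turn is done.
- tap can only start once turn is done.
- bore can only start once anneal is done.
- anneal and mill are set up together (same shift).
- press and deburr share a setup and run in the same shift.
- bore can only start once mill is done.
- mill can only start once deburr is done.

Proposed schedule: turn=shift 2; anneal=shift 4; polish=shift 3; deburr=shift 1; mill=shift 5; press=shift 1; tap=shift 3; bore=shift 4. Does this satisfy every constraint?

Invalid. bore can only start once mill is done.

bore can only start once turn is done — holds.
bore can only start once mill is done — violated.
The shop runs at most 2 operations per shift — holds.
press and deburr share a setup and run in the same shift — holds.
bore can only start once anneal is done — violated.
anneal and mill are set up together (same shift) — violated.
tap can only start once turn is done — holds.
mill can only start once deburr is done — holds.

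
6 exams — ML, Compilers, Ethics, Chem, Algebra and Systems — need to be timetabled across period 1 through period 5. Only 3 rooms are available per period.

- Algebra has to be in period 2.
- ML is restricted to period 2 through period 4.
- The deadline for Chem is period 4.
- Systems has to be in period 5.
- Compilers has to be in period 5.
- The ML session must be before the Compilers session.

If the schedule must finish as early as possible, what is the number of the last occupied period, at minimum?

period 5

The precedence chain requires at least 2 distinct periods.
With at most 3 per period and 6 exams, at least 2 periods are needed.
Compilers can't be placed before period 5, so the schedule must run through at least period 5.
5 works (last occupied period: period 5): for example Algebra -> period 2, Systems -> period 5, Ethics -> period 1, ML -> period 2, Compilers -> period 5, Chem -> period 1.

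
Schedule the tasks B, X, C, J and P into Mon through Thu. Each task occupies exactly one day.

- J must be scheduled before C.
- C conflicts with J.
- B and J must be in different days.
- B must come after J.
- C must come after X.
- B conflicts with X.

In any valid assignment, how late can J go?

Downstream work caps J at Wed.
J at Wed is achievable: C -> Thu, P -> Mon, X -> Mon, J -> Wed, B -> Thu.

Wed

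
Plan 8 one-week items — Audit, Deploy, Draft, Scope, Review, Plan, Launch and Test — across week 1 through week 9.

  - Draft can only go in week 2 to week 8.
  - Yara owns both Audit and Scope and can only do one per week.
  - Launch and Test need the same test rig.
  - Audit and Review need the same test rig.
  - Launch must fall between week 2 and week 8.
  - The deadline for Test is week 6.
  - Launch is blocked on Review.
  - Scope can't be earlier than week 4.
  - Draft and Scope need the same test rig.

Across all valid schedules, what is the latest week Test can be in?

Test's own window allows nothing later than week 6.
Test at week 6 is achievable: Test -> week 6; Launch -> week 2; Audit -> week 2; Draft -> week 2; Review -> week 1; Deploy -> week 1; Scope -> week 4; Plan -> week 1.

week 6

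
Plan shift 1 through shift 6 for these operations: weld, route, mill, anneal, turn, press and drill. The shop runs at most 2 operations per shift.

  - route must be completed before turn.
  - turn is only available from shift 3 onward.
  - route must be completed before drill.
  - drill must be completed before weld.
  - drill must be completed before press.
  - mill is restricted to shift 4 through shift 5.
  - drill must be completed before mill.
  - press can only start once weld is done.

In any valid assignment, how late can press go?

shift 6

Precedence pushes press to at least shift 4.
press at shift 6 is achievable: weld=shift 3, route=shift 1, drill=shift 2, press=shift 6, turn=shift 3, anneal=shift 1, mill=shift 4.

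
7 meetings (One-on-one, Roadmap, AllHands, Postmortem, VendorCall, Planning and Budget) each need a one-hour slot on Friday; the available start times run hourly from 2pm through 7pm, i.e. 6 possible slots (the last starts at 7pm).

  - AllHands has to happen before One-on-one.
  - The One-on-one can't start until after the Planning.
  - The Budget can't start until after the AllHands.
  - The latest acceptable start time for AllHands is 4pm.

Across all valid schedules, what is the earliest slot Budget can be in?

3pm

Precedence pushes Budget to at least 3pm.
Budget at 3pm is achievable: Postmortem -> 2pm, VendorCall -> 2pm, Roadmap -> 2pm, AllHands -> 2pm, Budget -> 3pm, One-on-one -> 3pm, Planning -> 2pm.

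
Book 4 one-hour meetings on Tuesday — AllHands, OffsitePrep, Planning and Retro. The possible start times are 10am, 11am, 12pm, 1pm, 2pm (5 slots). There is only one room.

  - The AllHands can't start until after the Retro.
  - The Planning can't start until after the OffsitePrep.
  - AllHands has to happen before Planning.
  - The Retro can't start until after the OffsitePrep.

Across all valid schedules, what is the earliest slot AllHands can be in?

12pm

Precedence pushes AllHands to at least 12pm; downstream work caps AllHands at 1pm.
AllHands at 12pm is achievable: OffsitePrep in 10am; Retro in 11am; AllHands in 12pm; Planning in 1pm.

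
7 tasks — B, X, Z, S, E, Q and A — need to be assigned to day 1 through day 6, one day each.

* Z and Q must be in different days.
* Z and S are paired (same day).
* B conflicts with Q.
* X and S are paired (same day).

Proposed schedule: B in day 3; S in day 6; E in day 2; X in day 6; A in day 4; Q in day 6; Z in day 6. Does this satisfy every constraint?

Invalid. Z and Q must be in different days.

Z and Q must be in different days — violated.
Z and S are paired (same day) — holds.
X and S are paired (same day) — holds.
B conflicts with Q — holds.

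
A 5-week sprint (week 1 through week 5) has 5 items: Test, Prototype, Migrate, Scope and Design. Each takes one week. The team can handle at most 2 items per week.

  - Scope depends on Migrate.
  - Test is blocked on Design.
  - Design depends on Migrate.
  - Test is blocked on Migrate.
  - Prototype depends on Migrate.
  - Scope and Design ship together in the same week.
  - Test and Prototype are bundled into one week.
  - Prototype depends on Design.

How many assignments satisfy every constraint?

Splitting on Test: it can be week 3 (1), week 4 (3), week 5 (6). Listing each branch's schedules as (Prototype, Migrate, Scope, Design) by week number:
Test=week 3: (3,1,2,2) — 1.
Test=week 4: (4,1,2,2) (4,1,3,3) (4,2,3,3) — 3.
Test=week 5: (5,1,2,2) (5,1,3,3) (5,1,4,4) (5,2,3,3) (5,2,4,4) (5,3,4,4) — 6.
Summing: 1 + 3 + 6 = 10.

10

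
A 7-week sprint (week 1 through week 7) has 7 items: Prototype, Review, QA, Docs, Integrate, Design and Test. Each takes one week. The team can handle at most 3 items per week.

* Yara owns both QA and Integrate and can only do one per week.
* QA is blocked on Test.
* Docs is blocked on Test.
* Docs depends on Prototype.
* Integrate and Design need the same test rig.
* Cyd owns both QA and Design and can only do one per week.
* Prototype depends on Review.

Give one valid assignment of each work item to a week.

Test in week 1, Docs in week 3, Integrate in week 1, Prototype in week 2, Review in week 1, QA in week 2, Design in week 3

Checking: Test(week 1) before QA(week 2); Prototype(week 2) before Docs(week 3); Review(week 1) before Prototype(week 2); Test(week 1) before Docs(week 3); QA(week 2) != Design(week 3); QA(week 2) != Integrate(week 1); Integrate(week 1) != Design(week 3); max 3 per week (cap 3).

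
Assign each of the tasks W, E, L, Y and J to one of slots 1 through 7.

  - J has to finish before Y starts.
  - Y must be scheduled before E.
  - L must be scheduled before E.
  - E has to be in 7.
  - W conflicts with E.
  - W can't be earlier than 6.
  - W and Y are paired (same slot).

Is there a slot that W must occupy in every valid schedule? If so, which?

W's window is 6–7.
E is fixed at 7, and W can't share a slot with E.
So W must be 6.

6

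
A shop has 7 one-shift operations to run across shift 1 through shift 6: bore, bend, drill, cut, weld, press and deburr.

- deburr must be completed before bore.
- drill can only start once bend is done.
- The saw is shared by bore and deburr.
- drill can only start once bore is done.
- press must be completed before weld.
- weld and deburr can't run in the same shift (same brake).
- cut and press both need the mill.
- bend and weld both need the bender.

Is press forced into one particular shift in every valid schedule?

No

press can be shift 1 (e.g. bore in shift 2; weld in shift 2; cut in shift 2; drill in shift 3; bend in shift 1; press in shift 1; deburr in shift 1) or shift 2 (e.g. bore -> shift 2; press -> shift 2; drill -> shift 3; cut -> shift 1; weld -> shift 3; deburr -> shift 1; bend -> shift 1).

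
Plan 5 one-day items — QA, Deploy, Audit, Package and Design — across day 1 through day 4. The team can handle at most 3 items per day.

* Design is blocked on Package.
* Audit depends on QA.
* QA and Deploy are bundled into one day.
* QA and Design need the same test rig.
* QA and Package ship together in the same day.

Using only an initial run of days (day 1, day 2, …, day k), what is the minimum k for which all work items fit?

2

The precedence chain requires at least 2 distinct days.
With at most 3 per day and 5 work items, at least 2 days are needed.
2 works (last occupied day: day 2): for example Audit in day 2; Package in day 1; Deploy in day 1; QA in day 1; Design in day 2.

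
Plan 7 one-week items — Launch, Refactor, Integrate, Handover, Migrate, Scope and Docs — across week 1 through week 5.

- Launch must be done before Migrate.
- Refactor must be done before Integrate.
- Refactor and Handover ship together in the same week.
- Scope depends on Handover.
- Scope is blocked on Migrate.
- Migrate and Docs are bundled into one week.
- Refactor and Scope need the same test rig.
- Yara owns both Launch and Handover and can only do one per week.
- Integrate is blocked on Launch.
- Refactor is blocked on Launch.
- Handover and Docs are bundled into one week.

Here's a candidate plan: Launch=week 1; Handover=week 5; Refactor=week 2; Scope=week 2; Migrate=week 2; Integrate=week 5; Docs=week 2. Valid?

Refactor must be done before Integrate — holds.
Scope depends on Handover — violated.
Handover and Docs are bundled into one week — violated.
Yara owns both Launch and Handover and can only do one per week — holds.
Migrate and Docs are bundled into one week — holds.
Refactor and Scope need the same test rig — violated.
Integrate is blocked on Launch — holds.
Scope is blocked on Migrate — violated.
Launch must be done before Migrate — holds.
Refactor and Handover ship together in the same week — violated.
Refactor is blocked on Launch — holds.

No. Scope depends on Handover is not satisfied.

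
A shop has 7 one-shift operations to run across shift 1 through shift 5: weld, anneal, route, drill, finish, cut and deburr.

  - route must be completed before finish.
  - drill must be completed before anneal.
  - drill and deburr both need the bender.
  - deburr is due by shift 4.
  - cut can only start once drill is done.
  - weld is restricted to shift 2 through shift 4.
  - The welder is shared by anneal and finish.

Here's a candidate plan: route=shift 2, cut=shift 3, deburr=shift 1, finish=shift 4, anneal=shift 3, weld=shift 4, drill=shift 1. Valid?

No — it violates: drill and deburr both need the bender

drill must be completed before anneal — holds.
drill and deburr both need the bender — violated.
route must be completed before finish — holds.
deburr is due by shift 4 — holds.
weld is restricted to shift 2 through shift 4 — holds.
cut can only start once drill is done — holds.
The welder is shared by anneal and finish — holds.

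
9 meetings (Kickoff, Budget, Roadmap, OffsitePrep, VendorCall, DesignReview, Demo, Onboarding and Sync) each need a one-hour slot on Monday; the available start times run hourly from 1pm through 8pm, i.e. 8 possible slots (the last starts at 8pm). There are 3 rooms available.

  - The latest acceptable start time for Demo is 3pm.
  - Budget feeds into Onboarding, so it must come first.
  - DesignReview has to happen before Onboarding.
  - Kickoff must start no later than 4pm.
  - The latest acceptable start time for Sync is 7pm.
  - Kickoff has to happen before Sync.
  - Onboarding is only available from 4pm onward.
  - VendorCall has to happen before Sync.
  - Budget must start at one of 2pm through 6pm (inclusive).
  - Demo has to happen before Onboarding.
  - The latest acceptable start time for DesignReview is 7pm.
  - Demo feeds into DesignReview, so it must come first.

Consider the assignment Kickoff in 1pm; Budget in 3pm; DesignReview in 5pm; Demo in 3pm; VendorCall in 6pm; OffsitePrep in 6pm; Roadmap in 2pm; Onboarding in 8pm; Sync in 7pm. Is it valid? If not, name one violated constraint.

The latest acceptable start time for Demo is 3pm — holds.
Onboarding is only available from 4pm onward — holds.
Demo has to happen before Onboarding — holds.
Budget feeds into Onboarding, so it must come first — holds.
The latest acceptable start time for DesignReview is 7pm — holds.
There are 3 rooms available — holds.
Demo feeds into DesignReview, so it must come first — holds.
The latest acceptable start time for Sync is 7pm — holds.
DesignReview has to happen before Onboarding — holds.
Kickoff must start no later than 4pm — holds.
Budget must start at one of 2pm through 6pm (inclusive) — holds.
VendorCall has to happen before Sync — holds.
Kickoff has to happen before Sync — holds.

Yes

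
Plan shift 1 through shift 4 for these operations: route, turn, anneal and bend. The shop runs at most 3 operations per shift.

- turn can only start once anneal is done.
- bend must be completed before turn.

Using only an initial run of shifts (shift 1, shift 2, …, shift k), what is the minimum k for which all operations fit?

2 shifts

The precedence chain requires at least 2 distinct shifts.
With at most 3 per shift and 4 operations, at least 2 shifts are needed.
2 works (last occupied shift: shift 2): for example route=shift 1, anneal=shift 1, turn=shift 2, bend=shift 1.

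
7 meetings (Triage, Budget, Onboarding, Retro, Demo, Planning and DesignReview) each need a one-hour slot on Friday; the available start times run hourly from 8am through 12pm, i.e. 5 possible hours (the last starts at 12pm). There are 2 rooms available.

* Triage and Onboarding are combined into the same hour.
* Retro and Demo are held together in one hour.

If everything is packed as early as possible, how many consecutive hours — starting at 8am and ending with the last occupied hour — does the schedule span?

4 hours

With at most 2 per hour and 7 meetings, at least 4 hours are needed.
4 works (last occupied hour: 11am): for example Budget in 9am, Retro in 10am, Triage in 8am, Onboarding in 8am, Demo in 10am, DesignReview in 11am, Planning in 9am.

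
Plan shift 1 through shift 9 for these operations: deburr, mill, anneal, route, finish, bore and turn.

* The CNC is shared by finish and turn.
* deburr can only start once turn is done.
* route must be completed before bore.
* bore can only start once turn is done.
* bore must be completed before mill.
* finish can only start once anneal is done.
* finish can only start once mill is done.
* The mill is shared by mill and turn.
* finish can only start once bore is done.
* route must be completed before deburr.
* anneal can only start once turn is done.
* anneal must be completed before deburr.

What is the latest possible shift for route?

Downstream work caps route at shift 6.
route at shift 6 is achievable: route=shift 6, deburr=shift 7, finish=shift 9, mill=shift 8, anneal=shift 2, turn=shift 1, bore=shift 7.

shift 6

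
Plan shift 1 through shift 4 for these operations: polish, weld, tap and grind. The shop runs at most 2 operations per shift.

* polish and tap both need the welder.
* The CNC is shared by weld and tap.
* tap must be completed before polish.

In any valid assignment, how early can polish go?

Precedence pushes polish to at least shift 2.
polish at shift 2 is achievable: polish=shift 2; weld=shift 2; grind=shift 1; tap=shift 1.

shift 2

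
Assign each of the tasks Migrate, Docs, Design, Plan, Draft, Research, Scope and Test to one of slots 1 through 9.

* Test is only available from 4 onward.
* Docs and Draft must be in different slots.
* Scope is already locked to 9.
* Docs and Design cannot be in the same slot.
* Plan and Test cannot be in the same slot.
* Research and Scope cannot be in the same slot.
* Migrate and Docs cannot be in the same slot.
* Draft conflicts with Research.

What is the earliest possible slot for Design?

1

Design at 1 is achievable: Scope -> 9; Research -> 2; Docs -> 2; Migrate -> 1; Design -> 1; Draft -> 1; Test -> 4; Plan -> 1.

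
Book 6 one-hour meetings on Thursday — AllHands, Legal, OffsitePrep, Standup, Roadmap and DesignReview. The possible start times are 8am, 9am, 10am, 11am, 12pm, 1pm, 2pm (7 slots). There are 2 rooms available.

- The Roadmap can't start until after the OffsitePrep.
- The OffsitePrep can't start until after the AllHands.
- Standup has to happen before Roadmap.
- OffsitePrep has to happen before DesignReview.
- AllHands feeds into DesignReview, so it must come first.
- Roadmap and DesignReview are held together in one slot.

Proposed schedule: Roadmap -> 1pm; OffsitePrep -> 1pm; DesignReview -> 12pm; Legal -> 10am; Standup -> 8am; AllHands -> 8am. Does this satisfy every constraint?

Standup has to happen before Roadmap — holds.
AllHands feeds into DesignReview, so it must come first — holds.
There are 2 rooms available — holds.
Roadmap and DesignReview are held together in one slot — violated.
OffsitePrep has to happen before DesignReview — violated.
The Roadmap can't start until after the OffsitePrep — violated.
The OffsitePrep can't start until after the AllHands — holds.

No. OffsitePrep has to happen before DesignReview is not satisfied.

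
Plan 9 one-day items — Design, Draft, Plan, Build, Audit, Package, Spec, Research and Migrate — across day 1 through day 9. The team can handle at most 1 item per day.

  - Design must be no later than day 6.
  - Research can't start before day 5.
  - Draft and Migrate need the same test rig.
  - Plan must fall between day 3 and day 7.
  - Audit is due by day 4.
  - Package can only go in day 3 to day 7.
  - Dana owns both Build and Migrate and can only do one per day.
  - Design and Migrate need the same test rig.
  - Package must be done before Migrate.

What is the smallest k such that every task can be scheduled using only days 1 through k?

The precedence chain requires at least 2 distinct days.
With at most 1 per day and 9 tasks, at least 9 days are needed.
Research can't be placed before day 5, so the schedule must run through at least day 5.
9 works (last occupied day: day 9): for example Design=day 2; Audit=day 1; Draft=day 7; Spec=day 9; Build=day 8; Research=day 5; Migrate=day 6; Package=day 3; Plan=day 4.

9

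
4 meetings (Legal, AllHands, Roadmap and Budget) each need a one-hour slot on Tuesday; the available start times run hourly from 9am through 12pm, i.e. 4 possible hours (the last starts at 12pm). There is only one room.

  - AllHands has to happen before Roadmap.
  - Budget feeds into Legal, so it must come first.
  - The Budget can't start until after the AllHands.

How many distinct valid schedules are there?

Enumerating: Roadmap -> 12pm; Legal -> 11am; AllHands -> 9am; Budget -> 10am | AllHands=9am, Legal=12pm, Roadmap=11am, Budget=10am | Legal -> 12pm, Roadmap -> 10am, AllHands -> 9am, Budget -> 11am.

3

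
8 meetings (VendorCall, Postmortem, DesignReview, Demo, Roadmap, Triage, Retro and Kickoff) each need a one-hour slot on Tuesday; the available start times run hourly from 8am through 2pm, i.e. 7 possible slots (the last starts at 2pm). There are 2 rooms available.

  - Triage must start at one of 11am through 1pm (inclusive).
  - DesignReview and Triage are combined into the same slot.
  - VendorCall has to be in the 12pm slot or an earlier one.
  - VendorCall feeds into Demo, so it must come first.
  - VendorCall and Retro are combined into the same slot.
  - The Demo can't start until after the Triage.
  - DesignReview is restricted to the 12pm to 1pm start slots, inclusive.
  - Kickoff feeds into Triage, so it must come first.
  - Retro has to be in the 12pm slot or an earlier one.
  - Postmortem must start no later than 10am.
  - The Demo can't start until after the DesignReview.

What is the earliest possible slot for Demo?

Precedence pushes Demo to at least 1pm.
Demo at 1pm is achievable: DesignReview=12pm, Demo=1pm, Kickoff=8am, Retro=9am, Triage=12pm, VendorCall=9am, Roadmap=10am, Postmortem=8am.

1pm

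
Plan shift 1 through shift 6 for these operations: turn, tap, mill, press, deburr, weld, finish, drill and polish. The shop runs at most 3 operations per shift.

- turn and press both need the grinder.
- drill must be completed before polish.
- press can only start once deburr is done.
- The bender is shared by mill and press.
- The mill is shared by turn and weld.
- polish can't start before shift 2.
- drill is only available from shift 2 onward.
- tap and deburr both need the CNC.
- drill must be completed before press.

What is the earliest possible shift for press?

shift 3

Precedence pushes press to at least shift 3.
press at shift 3 is achievable: mill -> shift 1; tap -> shift 2; weld -> shift 2; finish -> shift 3; drill -> shift 2; deburr -> shift 1; press -> shift 3; polish -> shift 3; turn -> shift 1.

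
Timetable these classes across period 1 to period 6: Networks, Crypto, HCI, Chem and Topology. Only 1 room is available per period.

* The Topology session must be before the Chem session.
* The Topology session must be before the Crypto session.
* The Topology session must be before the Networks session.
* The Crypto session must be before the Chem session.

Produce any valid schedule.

Topology -> period 1; Crypto -> period 2; Networks -> period 4; Chem -> period 3; HCI -> period 5

Checking: Topology(period 1) before Chem(period 3); Crypto(period 2) before Chem(period 3); Topology(period 1) before Crypto(period 2); Topology(period 1) before Networks(period 4); max 1 per period (cap 1).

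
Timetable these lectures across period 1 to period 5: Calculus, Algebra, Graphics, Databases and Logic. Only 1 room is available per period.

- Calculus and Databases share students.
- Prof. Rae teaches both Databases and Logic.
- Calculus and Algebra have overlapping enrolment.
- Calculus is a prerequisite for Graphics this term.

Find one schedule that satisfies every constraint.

Calculus -> period 1, Logic -> period 5, Graphics -> period 2, Databases -> period 4, Algebra -> period 3

Checking: Calculus(period 1) before Graphics(period 2); Databases(period 4) != Logic(period 5); Calculus(period 1) != Databases(period 4); Calculus(period 1) != Algebra(period 3); max 1 per period (cap 1).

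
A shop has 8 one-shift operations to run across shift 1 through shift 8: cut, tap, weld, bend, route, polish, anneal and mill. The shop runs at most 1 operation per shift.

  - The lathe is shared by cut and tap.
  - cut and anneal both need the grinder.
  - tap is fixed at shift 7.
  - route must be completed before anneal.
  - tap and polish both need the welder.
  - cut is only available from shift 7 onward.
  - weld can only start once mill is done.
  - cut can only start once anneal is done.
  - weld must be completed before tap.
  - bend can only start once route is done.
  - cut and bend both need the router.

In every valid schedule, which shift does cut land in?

cut's window is shift 7–shift 8.
tap is fixed at shift 7, and cut can't share a shift with tap.
So cut must be shift 8.

shift 8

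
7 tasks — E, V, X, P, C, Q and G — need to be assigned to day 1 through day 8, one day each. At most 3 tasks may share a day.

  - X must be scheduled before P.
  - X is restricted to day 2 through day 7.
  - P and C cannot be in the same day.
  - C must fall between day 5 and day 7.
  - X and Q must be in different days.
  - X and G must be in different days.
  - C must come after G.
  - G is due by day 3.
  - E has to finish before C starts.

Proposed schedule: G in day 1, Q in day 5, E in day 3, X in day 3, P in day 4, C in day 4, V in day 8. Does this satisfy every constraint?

G is due by day 3 — holds.
At most 3 tasks may share a day — holds.
P and C cannot be in the same day — violated.
E has to finish before C starts — holds.
C must fall between day 5 and day 7 — violated.
X is restricted to day 2 through day 7 — holds.
X must be scheduled before P — holds.
C must come after G — holds.
X and G must be in different days — holds.
X and Q must be in different days — holds.

Invalid. P and C cannot be in the same day.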